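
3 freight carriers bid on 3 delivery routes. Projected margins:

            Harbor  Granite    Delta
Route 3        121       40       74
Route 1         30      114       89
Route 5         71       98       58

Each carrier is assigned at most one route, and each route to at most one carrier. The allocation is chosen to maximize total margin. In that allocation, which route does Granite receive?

Optimal: Harbor→Route 3 ($121k), Granite→Route 5 ($98k), Delta→Route 1 ($89k) — total 121+98+89 = $308k.
Max-entry greedy (repeatedly take the single best remaining cell) gives $293k, worse by 15.
Swapping Delta↔Granite (Delta→Route 5 $58k, Granite→Route 1 $114k) loses 15.
Granite's own top route is Route 1 ($114k), but forcing Granite→Route 1 and reassigning the rest optimally gives only $293k — worse by 15.

Granite receives Route 5.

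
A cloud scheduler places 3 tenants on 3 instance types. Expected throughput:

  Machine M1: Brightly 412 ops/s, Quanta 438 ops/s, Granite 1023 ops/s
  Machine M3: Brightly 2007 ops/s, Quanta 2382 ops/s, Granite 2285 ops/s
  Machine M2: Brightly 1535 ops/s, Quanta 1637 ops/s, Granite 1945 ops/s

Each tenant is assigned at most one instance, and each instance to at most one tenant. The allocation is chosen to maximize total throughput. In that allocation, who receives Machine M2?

Brightly receives Machine M2.

Treat this as an assignment problem: match each tenant to one instance.
Optimal: Brightly→Machine M2 (1535 ops/s), Quanta→Machine M3 (2382 ops/s), Granite→Machine M1 (1023 ops/s) — total 1535+2382+1023 = 4940 ops/s.
Row-greedy (each tenant in turn takes its best remaining instance) gives 4667 ops/s, worse by 273.
Next-best assignment: Brightly→Machine M1, Quanta→Machine M3, Granite→Machine M2 = 4739 ops/s.
Every other assignment is strictly worse.
Brightly's own top instance is Machine M3 (2007 ops/s), but forcing Brightly→Machine M3 and reassigning the rest optimally gives only 4667 ops/s — worse by 273.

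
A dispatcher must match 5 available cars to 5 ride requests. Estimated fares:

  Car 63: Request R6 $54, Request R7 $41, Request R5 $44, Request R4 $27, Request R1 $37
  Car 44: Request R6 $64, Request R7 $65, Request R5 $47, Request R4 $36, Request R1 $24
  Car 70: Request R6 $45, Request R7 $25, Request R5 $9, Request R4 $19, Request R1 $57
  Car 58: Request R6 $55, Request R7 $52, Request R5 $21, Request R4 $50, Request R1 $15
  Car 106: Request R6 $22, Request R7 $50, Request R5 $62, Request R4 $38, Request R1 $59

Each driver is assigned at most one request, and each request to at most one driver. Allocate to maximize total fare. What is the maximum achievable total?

Max total: $288

Optimal: Car 63→Request R6 ($54), Car 44→Request R7 ($65), Car 70→Request R1 ($57), Car 58→Request R4 ($50), Car 106→Request R5 ($62) — total 54+65+57+50+62 = $288.
Swapping Car 106↔Car 63 (Car 106→Request R6 $22, Car 63→Request R5 $44) loses 50.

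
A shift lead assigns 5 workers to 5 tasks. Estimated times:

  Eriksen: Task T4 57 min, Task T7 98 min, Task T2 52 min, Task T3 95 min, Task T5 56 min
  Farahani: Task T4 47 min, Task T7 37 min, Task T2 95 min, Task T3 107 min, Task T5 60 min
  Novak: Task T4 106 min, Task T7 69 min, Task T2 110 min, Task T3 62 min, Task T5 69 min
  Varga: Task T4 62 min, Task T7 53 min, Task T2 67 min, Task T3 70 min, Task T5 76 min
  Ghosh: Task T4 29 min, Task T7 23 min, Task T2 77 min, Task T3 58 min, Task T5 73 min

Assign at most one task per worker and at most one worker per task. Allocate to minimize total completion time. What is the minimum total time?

Optimal: Eriksen→Task T5 (56 min), Farahani→Task T7 (37 min), Novak→Task T3 (62 min), Varga→Task T2 (67 min), Ghosh→Task T4 (29 min) — total 56+37+62+67+29 = 251 min.
Column-greedy (each task in turn goes to its cheapest remaining worker) gives 256 min, worse by 5.
No other one-to-one assignment undercuts 251 min.

Minimum total: 251 min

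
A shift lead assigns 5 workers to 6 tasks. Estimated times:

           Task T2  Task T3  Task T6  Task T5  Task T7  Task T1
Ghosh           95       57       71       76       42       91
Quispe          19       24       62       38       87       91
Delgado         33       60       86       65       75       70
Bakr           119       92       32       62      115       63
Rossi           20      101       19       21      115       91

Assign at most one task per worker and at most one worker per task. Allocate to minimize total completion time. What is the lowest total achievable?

This is the linear assignment problem.
Optimal: Ghosh→Task T7 (42 min), Quispe→Task T3 (24 min), Delgado→Task T2 (33 min), Bakr→Task T6 (32 min), Rossi→Task T5 (21 min) — total 42+24+33+32+21 = 152 min.
Min-entry greedy (repeatedly take the single cheapest remaining cell) gives 202 min, worse by 50.

Min total: 152 min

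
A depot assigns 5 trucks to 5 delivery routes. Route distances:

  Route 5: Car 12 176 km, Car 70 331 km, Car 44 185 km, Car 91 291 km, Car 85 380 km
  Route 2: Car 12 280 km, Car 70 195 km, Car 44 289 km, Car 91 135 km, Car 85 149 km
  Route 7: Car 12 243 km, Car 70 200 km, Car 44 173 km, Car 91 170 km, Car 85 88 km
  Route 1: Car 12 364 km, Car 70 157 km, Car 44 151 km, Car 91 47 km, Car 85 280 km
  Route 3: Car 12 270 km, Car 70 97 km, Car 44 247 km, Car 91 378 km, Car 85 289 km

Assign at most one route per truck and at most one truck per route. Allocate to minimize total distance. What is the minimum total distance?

This is a one-to-one assignment (minimum-cost bipartite matching).
Optimal: Car 12→Route 5 (176 km), Car 70→Route 3 (97 km), Car 44→Route 7 (173 km), Car 91→Route 1 (47 km), Car 85→Route 2 (149 km) — total 176+97+173+47+149 = 642 km.
Column-greedy (each route in turn goes to its cheapest remaining truck) gives 647 km, worse by 5.
Next-best assignment: Car 12→Route 5, Car 70→Route 3, Car 44→Route 1, Car 91→Route 2, Car 85→Route 7 = 647 km.
Checked against all permutations: 642 km is optimal.

Min total: 642 km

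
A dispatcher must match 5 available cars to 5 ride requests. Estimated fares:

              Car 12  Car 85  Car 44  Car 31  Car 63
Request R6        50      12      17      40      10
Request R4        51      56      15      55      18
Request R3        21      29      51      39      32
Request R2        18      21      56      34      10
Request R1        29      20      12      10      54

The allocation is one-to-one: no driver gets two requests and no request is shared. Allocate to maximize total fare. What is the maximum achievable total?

Optimal: Car 12→Request R6 ($50), Car 85→Request R4 ($56), Car 44→Request R2 ($56), Car 31→Request R3 ($39), Car 63→Request R1 ($54) — total 50+56+56+39+54 = $255.

Maximum total: $255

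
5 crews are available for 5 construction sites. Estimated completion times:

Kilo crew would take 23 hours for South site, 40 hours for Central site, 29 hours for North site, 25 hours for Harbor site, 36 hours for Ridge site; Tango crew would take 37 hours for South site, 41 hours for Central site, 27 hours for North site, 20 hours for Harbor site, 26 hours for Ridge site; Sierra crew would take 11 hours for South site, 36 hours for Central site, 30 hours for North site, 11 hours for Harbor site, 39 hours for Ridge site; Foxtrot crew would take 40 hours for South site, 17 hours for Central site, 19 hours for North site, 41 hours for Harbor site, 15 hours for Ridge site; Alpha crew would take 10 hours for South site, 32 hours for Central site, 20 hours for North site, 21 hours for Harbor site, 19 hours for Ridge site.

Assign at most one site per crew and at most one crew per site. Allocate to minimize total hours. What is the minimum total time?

Optimal: Kilo crew→North site (29 hours), Tango crew→Ridge site (26 hours), Sierra crew→Harbor site (11 hours), Foxtrot crew→Central site (17 hours), Alpha crew→South site (10 hours) — total 29+26+11+17+10 = 93 hours.
Row-greedy (each crew in turn takes its cheapest remaining site) gives 120 hours, worse by 27.
Every other assignment is strictly worse.

Minimum total: 93 hours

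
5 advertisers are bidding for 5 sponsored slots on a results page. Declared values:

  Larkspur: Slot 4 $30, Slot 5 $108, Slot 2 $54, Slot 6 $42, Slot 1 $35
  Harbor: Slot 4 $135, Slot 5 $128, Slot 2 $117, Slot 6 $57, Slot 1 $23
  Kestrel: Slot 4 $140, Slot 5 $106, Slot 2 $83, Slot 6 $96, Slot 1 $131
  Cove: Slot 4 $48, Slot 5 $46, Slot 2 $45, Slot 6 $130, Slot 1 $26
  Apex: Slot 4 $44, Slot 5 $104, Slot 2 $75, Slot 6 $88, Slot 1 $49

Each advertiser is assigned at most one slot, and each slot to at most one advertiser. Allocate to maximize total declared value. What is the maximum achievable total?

Max total: $579

Optimal: Larkspur→Slot 5 ($108), Harbor→Slot 4 ($135), Kestrel→Slot 1 ($131), Cove→Slot 6 ($130), Apex→Slot 2 ($75) — total 108+135+131+130+75 = $579.
Max-entry greedy (repeatedly take the single best remaining cell) gives $508, worse by 71.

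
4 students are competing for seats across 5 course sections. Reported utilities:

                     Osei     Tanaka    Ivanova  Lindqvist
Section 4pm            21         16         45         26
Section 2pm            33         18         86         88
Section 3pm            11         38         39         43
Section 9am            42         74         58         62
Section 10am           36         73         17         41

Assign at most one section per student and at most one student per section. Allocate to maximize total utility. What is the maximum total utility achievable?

Max total: 248 points

Treat this as an assignment problem: match each student to one section.
Optimal: Osei→Section 9am (42 points), Tanaka→Section 10am (73 points), Ivanova→Section 4pm (45 points), Lindqvist→Section 2pm (88 points) — total 42+73+45+88 = 248 points.
Max-entry greedy (repeatedly take the single best remaining cell) gives 243 points, worse by 5.
Next-best assignment: Osei→Section 9am, Tanaka→Section 10am, Ivanova→Section 2pm, Lindqvist→Section 3pm = 244 points.
Swapping Lindqvist↔Ivanova (Lindqvist→Section 4pm 26 points, Ivanova→Section 2pm 86 points) loses 21.
Checked against all permutations: 248 points is optimal.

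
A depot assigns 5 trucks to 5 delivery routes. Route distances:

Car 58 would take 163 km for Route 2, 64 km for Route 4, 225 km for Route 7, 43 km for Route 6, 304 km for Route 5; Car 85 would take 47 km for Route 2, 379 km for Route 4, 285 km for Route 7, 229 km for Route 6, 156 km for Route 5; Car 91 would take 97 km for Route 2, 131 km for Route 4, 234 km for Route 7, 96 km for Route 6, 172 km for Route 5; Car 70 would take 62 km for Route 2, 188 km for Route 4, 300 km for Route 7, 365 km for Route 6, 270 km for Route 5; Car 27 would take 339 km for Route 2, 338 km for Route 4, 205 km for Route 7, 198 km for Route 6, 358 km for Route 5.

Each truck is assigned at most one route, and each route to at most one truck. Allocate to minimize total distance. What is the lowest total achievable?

This is the linear assignment problem.
Optimal: Car 58→Route 4 (64 km), Car 85→Route 5 (156 km), Car 91→Route 6 (96 km), Car 70→Route 2 (62 km), Car 27→Route 7 (205 km) — total 64+156+96+62+205 = 583 km.
Min-entry greedy (repeatedly take the single cheapest remaining cell) gives 696 km, worse by 113.
Next-best assignment: Car 58→Route 6, Car 85→Route 5, Car 91→Route 4, Car 70→Route 2, Car 27→Route 7 = 597 km.

Minimum total: 583 km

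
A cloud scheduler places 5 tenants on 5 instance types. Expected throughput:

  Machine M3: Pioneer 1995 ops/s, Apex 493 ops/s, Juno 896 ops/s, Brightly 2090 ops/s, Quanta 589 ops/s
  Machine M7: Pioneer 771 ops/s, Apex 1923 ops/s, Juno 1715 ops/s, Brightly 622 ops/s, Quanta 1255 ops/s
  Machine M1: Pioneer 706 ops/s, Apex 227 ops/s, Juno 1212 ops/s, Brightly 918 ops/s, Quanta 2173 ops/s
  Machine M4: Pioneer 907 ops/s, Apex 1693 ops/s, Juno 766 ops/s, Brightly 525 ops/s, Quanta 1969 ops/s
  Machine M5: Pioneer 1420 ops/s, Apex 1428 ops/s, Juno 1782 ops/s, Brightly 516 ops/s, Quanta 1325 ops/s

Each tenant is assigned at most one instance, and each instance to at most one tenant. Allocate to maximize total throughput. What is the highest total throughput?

Maximum total: 9091 ops/s

This is a one-to-one assignment (maximum-weight bipartite matching).
Optimal: Pioneer→Machine M5 (1420 ops/s), Apex→Machine M4 (1693 ops/s), Juno→Machine M7 (1715 ops/s), Brightly→Machine M3 (2090 ops/s), Quanta→Machine M1 (2173 ops/s) — total 1420+1693+1715+2090+2173 = 9091 ops/s.
Row-greedy (each tenant in turn takes its best remaining instance) gives 8587 ops/s, worse by 504.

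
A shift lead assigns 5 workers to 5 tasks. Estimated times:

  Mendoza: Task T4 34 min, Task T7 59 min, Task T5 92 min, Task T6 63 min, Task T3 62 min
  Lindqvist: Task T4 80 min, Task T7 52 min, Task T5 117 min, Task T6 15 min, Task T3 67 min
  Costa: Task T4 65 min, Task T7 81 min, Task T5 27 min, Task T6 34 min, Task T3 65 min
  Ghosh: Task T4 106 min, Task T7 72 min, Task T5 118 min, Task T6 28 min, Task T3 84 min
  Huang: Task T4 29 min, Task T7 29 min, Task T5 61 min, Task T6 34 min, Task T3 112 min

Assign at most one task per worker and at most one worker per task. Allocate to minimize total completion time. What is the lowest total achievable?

Optimal: Mendoza→Task T4 (34 min), Lindqvist→Task T3 (67 min), Costa→Task T5 (27 min), Ghosh→Task T6 (28 min), Huang→Task T7 (29 min) — total 34+67+27+28+29 = 185 min.
Row-greedy (each worker in turn takes its cheapest remaining task) gives 260 min, worse by 75.
Next-best assignment: Mendoza→Task T4, Lindqvist→Task T6, Costa→Task T5, Ghosh→Task T3, Huang→Task T7 = 189 min.
Every other assignment is strictly worse.

Minimum total: 185 min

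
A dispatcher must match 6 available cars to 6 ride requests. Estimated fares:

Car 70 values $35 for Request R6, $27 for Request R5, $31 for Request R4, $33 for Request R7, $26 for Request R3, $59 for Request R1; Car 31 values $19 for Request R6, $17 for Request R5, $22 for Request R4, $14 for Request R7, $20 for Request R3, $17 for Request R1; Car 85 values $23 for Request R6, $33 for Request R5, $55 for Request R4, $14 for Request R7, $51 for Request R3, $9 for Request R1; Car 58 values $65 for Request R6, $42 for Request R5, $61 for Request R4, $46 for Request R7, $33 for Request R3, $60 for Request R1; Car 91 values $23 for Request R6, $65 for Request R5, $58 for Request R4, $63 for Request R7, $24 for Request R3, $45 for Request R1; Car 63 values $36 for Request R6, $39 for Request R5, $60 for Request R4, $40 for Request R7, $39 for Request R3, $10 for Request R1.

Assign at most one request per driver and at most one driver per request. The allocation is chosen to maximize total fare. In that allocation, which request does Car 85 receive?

Car 85 receives Request R3.

Optimal: Car 70→Request R1 ($59), Car 31→Request R5 ($17), Car 85→Request R3 ($51), Car 58→Request R6 ($65), Car 91→Request R7 ($63), Car 63→Request R4 ($60) — total 59+17+51+65+63+60 = $315.
Column-greedy (each request in turn goes to its best remaining driver) gives $291, worse by 24.
Swapping Car 58↔Car 63 (Car 58→Request R4 $61, Car 63→Request R6 $36) loses 28.
No other one-to-one assignment exceeds $315.
Car 85's own top request is Request R4 ($55), but forcing Car 85→Request R4 and reassigning the rest optimally gives only $304 — worse by 11.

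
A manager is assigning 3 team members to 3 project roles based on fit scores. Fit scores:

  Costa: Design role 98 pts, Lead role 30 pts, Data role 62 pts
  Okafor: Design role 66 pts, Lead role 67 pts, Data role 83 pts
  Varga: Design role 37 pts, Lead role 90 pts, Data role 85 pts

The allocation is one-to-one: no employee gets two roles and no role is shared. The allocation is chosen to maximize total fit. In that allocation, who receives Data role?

Optimal: Costa→Design role (98 pts), Okafor→Data role (83 pts), Varga→Lead role (90 pts) — total 98+83+90 = 271 pts.

Okafor receives Data role.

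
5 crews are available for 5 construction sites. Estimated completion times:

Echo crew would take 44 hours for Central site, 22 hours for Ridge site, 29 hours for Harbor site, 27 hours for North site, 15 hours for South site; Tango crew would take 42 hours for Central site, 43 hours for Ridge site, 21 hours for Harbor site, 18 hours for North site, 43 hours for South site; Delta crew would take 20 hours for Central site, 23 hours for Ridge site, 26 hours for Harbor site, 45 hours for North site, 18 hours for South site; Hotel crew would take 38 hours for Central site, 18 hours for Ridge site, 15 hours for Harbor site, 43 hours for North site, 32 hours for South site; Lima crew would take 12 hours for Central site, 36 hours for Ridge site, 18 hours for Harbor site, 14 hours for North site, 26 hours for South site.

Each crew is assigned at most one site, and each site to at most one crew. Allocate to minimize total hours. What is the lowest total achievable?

Optimal: Echo crew→South site (15 hours), Tango crew→North site (18 hours), Delta crew→Ridge site (23 hours), Hotel crew→Harbor site (15 hours), Lima crew→Central site (12 hours) — total 15+18+23+15+12 = 83 hours.
Row-greedy (each crew in turn takes its cheapest remaining site) gives 104 hours, worse by 21.
Next-best assignment: Echo crew→Ridge site, Tango crew→North site, Delta crew→South site, Hotel crew→Harbor site, Lima crew→Central site = 85 hours.

Min total: 83 hours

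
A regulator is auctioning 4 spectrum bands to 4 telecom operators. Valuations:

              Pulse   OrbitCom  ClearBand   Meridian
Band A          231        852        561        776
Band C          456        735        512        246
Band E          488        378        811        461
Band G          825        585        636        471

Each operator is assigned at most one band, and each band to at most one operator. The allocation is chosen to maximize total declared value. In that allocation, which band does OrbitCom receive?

Optimal: Pulse→Band G ($825M), OrbitCom→Band C ($735M), ClearBand→Band E ($811M), Meridian→Band A ($776M) — total 825+735+811+776 = $3147M.
Row-greedy (each operator in turn takes its best remaining band) gives $2734M, worse by 413.
Every other assignment is strictly worse.
OrbitCom's own top band is Band A ($852M), but forcing OrbitCom→Band A and reassigning the rest optimally gives only $2734M — worse by 413.

OrbitCom receives Band C.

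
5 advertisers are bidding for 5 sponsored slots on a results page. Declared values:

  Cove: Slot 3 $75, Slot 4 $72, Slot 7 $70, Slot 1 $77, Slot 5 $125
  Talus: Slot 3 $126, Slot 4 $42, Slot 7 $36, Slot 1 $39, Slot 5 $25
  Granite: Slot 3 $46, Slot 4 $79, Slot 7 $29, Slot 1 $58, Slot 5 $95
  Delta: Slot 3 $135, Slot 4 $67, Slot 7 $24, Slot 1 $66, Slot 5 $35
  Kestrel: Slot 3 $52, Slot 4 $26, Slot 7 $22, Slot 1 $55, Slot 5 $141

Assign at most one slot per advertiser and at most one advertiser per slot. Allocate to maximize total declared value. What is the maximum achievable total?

Maximum total: $482

This is the linear assignment problem.
Optimal: Cove→Slot 7 ($70), Talus→Slot 3 ($126), Granite→Slot 4 ($79), Delta→Slot 1 ($66), Kestrel→Slot 5 ($141) — total 70+126+79+66+141 = $482.
Column-greedy (each slot in turn goes to its best remaining advertiser) gives $364, worse by 118.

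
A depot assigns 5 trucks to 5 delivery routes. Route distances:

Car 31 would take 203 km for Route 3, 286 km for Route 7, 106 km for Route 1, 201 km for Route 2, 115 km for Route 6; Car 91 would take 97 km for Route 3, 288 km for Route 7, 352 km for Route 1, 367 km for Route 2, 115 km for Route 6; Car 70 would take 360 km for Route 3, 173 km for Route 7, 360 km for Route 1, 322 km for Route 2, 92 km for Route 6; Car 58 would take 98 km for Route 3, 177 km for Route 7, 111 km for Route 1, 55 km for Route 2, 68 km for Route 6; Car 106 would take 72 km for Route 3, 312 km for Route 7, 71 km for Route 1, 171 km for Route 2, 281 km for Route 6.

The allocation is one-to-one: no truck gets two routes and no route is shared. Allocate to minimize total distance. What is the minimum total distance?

Minimum total: 511 km

Optimal: Car 31→Route 6 (115 km), Car 91→Route 3 (97 km), Car 70→Route 7 (173 km), Car 58→Route 2 (55 km), Car 106→Route 1 (71 km) — total 115+97+173+55+71 = 511 km.
Column-greedy (each route in turn goes to its cheapest remaining truck) gives 521 km, worse by 10.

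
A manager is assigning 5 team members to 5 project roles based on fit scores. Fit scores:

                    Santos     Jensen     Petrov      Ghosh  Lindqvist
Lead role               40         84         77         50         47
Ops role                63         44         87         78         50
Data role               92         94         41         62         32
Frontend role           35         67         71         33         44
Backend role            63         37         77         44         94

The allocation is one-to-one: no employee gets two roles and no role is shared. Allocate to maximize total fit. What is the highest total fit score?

Max total: 419 pts

This is a one-to-one assignment (maximum-weight bipartite matching).
Optimal: Santos→Data role (92 pts), Jensen→Lead role (84 pts), Petrov→Frontend role (71 pts), Ghosh→Ops role (78 pts), Lindqvist→Backend role (94 pts) — total 92+84+71+78+94 = 419 pts.
Checked against all permutations: 419 pts is optimal.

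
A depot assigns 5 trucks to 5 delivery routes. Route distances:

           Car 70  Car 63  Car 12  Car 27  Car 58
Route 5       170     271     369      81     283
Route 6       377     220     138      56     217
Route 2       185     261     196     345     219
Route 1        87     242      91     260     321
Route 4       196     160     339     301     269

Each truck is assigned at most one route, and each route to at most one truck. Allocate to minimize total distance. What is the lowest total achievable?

Min total: 685 km

This is a one-to-one assignment (minimum-cost bipartite matching).
Optimal: Car 70→Route 1 (87 km), Car 63→Route 4 (160 km), Car 12→Route 6 (138 km), Car 27→Route 5 (81 km), Car 58→Route 2 (219 km) — total 87+160+138+81+219 = 685 km.
Next-best assignment: Car 70→Route 5, Car 63→Route 4, Car 12→Route 1, Car 27→Route 6, Car 58→Route 2 = 696 km.
Swapping Car 63↔Car 58 (Car 63→Route 2 261 km, Car 58→Route 4 269 km) adds 151.
No other one-to-one assignment undercuts 685 km.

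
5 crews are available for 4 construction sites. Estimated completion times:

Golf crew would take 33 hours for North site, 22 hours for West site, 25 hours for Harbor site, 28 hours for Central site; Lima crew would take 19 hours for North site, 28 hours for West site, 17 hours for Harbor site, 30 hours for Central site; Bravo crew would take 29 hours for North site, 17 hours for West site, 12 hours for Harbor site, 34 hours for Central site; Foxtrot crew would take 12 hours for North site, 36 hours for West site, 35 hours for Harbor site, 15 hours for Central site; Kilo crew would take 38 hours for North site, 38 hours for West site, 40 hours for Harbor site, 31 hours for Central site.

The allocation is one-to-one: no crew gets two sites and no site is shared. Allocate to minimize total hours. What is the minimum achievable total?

Min total: 68 hours

This is the linear assignment problem.
Optimal: Lima crew→North site (19 hours), Golf crew→West site (22 hours), Bravo crew→Harbor site (12 hours), Foxtrot crew→Central site (15 hours) — total 19+22+12+15 = 68 hours.
Min-entry greedy (repeatedly take the single cheapest remaining cell) gives 76 hours, worse by 8.
Next-best assignment: Foxtrot crew→North site, Bravo crew→West site, Lima crew→Harbor site, Golf crew→Central site = 74 hours.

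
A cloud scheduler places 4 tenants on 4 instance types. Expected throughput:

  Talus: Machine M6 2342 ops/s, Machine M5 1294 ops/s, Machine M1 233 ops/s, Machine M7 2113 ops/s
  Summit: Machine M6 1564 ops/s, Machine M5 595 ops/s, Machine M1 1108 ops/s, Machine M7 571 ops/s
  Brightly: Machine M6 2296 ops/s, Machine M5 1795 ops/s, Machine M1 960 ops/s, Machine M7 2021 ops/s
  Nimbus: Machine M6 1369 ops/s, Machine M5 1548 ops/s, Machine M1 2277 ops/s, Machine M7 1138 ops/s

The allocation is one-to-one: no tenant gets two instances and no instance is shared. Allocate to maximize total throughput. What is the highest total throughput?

Optimal: Talus→Machine M7 (2113 ops/s), Summit→Machine M6 (1564 ops/s), Brightly→Machine M5 (1795 ops/s), Nimbus→Machine M1 (2277 ops/s) — total 2113+1564+1795+2277 = 7749 ops/s.
Column-greedy (each instance in turn goes to its best remaining tenant) gives 6985 ops/s, worse by 764.
Swapping Brightly↔Talus (Brightly→Machine M7 2021 ops/s, Talus→Machine M5 1294 ops/s) loses 593.

Max total: 7749 ops/s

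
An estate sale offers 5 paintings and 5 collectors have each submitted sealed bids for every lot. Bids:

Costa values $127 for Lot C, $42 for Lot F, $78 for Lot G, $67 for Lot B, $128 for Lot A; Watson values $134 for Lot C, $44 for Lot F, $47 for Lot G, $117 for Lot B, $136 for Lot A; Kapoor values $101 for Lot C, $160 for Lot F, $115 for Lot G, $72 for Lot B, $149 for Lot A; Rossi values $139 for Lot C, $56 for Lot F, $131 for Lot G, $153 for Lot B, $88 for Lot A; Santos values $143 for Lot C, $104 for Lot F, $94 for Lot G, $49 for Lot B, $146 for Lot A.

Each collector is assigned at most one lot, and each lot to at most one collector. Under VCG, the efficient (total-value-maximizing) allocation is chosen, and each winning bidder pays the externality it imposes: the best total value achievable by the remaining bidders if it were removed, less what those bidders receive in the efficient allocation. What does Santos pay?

Efficient allocation: Costa→Lot C ($127), Watson→Lot B ($117), Kapoor→Lot F ($160), Rossi→Lot G ($131), Santos→Lot A ($146); total welfare W = $681.
Santos receives Lot A at value $146, so the others get W − 146 = $535.
Without Santos: best allocation of the remaining 4 bidders over all 5 lots is Costa→Lot C ($127), Watson→Lot A ($136), Kapoor→Lot F ($160), Rossi→Lot B ($153), total $576.
VCG payment = (others' best without Santos) − (others' welfare with Santos) = 576 − 535 = $41.

Santos pays $41.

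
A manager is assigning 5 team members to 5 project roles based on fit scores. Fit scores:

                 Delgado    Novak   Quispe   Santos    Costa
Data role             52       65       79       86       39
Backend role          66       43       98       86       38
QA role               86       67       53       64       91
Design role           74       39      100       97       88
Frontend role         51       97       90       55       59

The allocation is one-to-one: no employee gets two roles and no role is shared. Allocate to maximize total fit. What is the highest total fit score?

Optimal: Delgado→QA role (86 pts), Novak→Frontend role (97 pts), Quispe→Backend role (98 pts), Santos→Data role (86 pts), Costa→Design role (88 pts) — total 86+97+98+86+88 = 455 pts.
Max-entry greedy (repeatedly take the single best remaining cell) gives 440 pts, worse by 15.
Swapping Costa↔Novak (Costa→Frontend role 59 pts, Novak→Design role 39 pts) loses 87.
Checked against all permutations: 455 pts is optimal.

Max total: 455 pts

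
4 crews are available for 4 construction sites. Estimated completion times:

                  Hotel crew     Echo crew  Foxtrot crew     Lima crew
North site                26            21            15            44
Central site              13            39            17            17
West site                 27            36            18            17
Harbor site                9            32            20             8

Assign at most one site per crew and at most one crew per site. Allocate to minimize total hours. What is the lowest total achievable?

Min total: 60 hours

Treat this as an assignment problem: match each crew to one site.
Optimal: Hotel crew→Central site (13 hours), Echo crew→North site (21 hours), Foxtrot crew→West site (18 hours), Lima crew→Harbor site (8 hours) — total 13+21+18+8 = 60 hours.
Row-greedy (each crew in turn takes its cheapest remaining site) gives 64 hours, worse by 4.
Next-best assignment: Hotel crew→Harbor site, Echo crew→North site, Foxtrot crew→Central site, Lima crew→West site = 64 hours.
Every other assignment is strictly worse.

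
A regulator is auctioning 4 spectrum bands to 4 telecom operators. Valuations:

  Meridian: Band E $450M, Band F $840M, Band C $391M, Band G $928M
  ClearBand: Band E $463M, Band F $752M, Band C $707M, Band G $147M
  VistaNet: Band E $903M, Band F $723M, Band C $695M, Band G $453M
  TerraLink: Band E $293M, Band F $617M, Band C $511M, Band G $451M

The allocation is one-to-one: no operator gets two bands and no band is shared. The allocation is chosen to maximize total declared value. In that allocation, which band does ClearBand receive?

ClearBand receives Band C.

This is the linear assignment problem.
Optimal: Meridian→Band G ($928M), ClearBand→Band C ($707M), VistaNet→Band E ($903M), TerraLink→Band F ($617M) — total 928+707+903+617 = $3155M.
Next-best assignment: Meridian→Band G, ClearBand→Band F, VistaNet→Band E, TerraLink→Band C = $3094M.
ClearBand's own top band is Band F ($752M), but forcing ClearBand→Band F and reassigning the rest optimally gives only $3094M — worse by 61.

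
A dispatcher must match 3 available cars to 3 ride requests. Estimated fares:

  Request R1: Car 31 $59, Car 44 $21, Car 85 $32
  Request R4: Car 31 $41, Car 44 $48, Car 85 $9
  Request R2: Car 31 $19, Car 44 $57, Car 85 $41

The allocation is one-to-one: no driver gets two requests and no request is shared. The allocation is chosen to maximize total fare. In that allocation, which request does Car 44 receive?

Optimal: Car 31→Request R1 ($59), Car 44→Request R4 ($48), Car 85→Request R2 ($41) — total 59+48+41 = $148.
Row-greedy (each driver in turn takes its best remaining request) gives $125, worse by 23.
Checked against all permutations: $148 is optimal.
Car 44's own top request is Request R2 ($57), but forcing Car 44→Request R2 and reassigning the rest optimally gives only $130 — worse by 18.

Car 44 receives Request R4.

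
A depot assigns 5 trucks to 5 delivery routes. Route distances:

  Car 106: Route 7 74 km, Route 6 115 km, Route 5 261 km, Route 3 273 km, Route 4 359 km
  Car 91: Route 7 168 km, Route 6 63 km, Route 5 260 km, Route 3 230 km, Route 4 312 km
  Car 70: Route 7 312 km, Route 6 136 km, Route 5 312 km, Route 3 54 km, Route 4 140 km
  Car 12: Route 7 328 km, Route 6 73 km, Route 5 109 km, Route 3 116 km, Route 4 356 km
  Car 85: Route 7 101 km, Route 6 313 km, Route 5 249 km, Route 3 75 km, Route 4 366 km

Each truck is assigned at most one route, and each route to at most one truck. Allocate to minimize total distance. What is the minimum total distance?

Optimal: Car 106→Route 7 (74 km), Car 91→Route 6 (63 km), Car 70→Route 4 (140 km), Car 12→Route 5 (109 km), Car 85→Route 3 (75 km) — total 74+63+140+109+75 = 461 km.
Row-greedy (each truck in turn takes its cheapest remaining route) gives 666 km, worse by 205.

Min total: 461 km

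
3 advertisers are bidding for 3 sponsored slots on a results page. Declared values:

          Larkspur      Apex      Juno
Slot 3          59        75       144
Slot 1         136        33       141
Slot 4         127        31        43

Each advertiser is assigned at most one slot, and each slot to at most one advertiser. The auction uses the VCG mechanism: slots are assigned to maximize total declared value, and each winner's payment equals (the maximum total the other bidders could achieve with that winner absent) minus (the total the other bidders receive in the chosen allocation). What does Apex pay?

Efficient allocation: Larkspur→Slot 4 ($127), Apex→Slot 3 ($75), Juno→Slot 1 ($141); total welfare W = $343.
Apex receives Slot 3 at value $75, so the others get W − 75 = $268.
Without Apex: best allocation of the remaining 2 bidders over all 3 slots is Larkspur→Slot 1 ($136), Juno→Slot 3 ($144), total $280.
VCG payment = (others' best without Apex) − (others' welfare with Apex) = 280 − 268 = $12.

Apex pays $12.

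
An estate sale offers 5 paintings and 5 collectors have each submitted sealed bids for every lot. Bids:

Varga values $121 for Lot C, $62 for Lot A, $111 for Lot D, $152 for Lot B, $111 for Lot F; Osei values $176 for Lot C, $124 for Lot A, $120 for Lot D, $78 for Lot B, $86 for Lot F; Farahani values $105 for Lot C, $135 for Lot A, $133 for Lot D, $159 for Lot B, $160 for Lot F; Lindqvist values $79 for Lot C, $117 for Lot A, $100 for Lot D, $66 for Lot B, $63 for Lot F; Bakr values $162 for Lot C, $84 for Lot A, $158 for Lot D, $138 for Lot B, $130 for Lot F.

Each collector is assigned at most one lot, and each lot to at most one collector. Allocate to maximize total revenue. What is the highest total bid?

Maximum total: $763

Optimal: Varga→Lot B ($152), Osei→Lot C ($176), Farahani→Lot F ($160), Lindqvist→Lot A ($117), Bakr→Lot D ($158) — total 152+176+160+117+158 = $763.
Column-greedy (each lot in turn goes to its best remaining collector) gives $684, worse by 79.
Next-best assignment: Varga→Lot F, Osei→Lot C, Farahani→Lot B, Lindqvist→Lot A, Bakr→Lot D = $721.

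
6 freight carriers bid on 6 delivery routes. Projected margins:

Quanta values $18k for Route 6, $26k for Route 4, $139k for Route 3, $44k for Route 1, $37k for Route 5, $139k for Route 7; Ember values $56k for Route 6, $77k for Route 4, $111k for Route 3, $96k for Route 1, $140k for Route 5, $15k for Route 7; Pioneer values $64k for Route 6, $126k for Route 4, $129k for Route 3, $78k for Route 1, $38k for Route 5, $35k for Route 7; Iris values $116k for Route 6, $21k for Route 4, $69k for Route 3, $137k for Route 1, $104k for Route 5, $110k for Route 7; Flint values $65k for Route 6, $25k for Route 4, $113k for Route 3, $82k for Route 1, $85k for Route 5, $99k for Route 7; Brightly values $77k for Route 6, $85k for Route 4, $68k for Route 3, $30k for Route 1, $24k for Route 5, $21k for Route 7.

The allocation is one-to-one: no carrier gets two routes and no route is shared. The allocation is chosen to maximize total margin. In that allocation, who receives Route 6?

Optimal: Quanta→Route 7 ($139k), Ember→Route 5 ($140k), Pioneer→Route 4 ($126k), Iris→Route 1 ($137k), Flint→Route 3 ($113k), Brightly→Route 6 ($77k) — total 139+140+126+137+113+77 = $732k.
Brightly's own top route is Route 4 ($85k), but forcing Brightly→Route 4 and reassigning the rest optimally gives only $695k — worse by 37.

Brightly receives Route 6.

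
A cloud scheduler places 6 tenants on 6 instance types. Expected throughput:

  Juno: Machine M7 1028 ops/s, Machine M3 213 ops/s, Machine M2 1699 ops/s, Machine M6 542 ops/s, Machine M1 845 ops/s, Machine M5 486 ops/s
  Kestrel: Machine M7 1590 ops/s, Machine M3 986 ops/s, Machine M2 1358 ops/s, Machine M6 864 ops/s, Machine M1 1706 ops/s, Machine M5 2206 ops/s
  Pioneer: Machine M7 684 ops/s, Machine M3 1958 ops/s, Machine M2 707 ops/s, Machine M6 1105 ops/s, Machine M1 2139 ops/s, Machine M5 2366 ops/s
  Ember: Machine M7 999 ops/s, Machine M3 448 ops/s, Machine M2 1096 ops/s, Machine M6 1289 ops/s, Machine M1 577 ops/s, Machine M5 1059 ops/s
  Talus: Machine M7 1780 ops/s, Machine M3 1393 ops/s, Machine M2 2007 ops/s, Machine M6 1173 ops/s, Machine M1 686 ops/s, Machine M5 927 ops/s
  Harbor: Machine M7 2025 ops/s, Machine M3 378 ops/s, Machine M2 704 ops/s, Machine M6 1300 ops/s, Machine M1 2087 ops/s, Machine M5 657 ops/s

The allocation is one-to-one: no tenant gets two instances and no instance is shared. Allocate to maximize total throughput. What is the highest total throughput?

Optimal: Juno→Machine M2 (1699 ops/s), Kestrel→Machine M5 (2206 ops/s), Pioneer→Machine M3 (1958 ops/s), Ember→Machine M6 (1289 ops/s), Talus→Machine M7 (1780 ops/s), Harbor→Machine M1 (2087 ops/s) — total 1699+2206+1958+1289+1780+2087 = 11019 ops/s.
Row-greedy (each tenant in turn takes its best remaining instance) gives 9491 ops/s, worse by 1528.
Swapping Talus↔Pioneer (Talus→Machine M3 1393 ops/s, Pioneer→Machine M7 684 ops/s) loses 1661.

Max total: 11019 ops/s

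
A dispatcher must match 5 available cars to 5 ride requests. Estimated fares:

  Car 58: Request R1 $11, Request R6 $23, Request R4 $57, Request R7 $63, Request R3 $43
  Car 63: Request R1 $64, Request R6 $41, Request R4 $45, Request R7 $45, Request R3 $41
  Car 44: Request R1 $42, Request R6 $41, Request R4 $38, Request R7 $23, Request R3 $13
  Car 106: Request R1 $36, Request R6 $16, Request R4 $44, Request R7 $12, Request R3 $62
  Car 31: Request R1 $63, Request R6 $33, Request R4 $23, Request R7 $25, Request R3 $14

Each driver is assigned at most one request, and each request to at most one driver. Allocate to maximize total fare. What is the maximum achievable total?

Max total: $274

Optimal: Car 58→Request R7 ($63), Car 63→Request R4 ($45), Car 44→Request R6 ($41), Car 106→Request R3 ($62), Car 31→Request R1 ($63) — total 63+45+41+62+63 = $274.
Row-greedy (each driver in turn takes its best remaining request) gives $253, worse by 21.
Next-best assignment: Car 58→Request R4, Car 63→Request R7, Car 44→Request R6, Car 106→Request R3, Car 31→Request R1 = $268.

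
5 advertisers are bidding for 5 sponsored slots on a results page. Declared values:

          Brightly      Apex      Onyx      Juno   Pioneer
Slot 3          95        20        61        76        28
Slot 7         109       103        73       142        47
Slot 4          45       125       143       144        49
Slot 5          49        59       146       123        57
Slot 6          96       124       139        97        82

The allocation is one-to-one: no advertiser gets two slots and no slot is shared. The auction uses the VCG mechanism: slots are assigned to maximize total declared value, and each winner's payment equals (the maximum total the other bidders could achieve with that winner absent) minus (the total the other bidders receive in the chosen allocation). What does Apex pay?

Efficient allocation: Brightly→Slot 3 ($95), Apex→Slot 4 ($125), Onyx→Slot 5 ($146), Juno→Slot 7 ($142), Pioneer→Slot 6 ($82); total welfare W = $590.
Apex receives Slot 4 at value $125, so the others get W − 125 = $465.
Without Apex: best allocation of the remaining 4 bidders over all 5 slots is Brightly→Slot 7 ($109), Onyx→Slot 5 ($146), Juno→Slot 4 ($144), Pioneer→Slot 6 ($82), total $481.
VCG payment = (others' best without Apex) − (others' welfare with Apex) = 481 − 465 = $16.

Apex pays $16.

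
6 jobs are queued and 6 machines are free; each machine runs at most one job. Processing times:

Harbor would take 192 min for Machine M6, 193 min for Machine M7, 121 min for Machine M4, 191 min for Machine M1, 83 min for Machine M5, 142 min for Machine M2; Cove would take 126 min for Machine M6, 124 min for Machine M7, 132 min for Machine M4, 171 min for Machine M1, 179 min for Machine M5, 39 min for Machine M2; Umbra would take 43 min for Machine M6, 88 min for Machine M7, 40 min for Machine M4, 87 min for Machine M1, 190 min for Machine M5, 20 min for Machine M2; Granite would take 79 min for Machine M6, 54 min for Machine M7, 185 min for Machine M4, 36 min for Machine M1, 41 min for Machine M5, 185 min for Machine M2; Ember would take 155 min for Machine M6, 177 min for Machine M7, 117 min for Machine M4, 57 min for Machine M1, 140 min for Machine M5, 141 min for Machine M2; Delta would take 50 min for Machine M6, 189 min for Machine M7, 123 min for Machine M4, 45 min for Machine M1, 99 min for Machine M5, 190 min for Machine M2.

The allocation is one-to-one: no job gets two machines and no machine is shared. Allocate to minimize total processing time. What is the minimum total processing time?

Optimal: Harbor→Machine M5 (83 min), Cove→Machine M2 (39 min), Umbra→Machine M4 (40 min), Granite→Machine M7 (54 min), Ember→Machine M1 (57 min), Delta→Machine M6 (50 min) — total 83+39+40+54+57+50 = 323 min.
Next-best assignment: Harbor→Machine M5, Cove→Machine M2, Umbra→Machine M6, Granite→Machine M7, Ember→Machine M4, Delta→Machine M1 = 381 min.

Minimum total: 323 min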